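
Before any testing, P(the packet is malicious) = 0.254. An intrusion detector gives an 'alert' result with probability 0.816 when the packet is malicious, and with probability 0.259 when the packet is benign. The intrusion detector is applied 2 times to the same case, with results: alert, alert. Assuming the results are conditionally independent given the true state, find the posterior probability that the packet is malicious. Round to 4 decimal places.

Posterior P(H) ≈ 0.7717

With H the event that the packet is malicious, the joint likelihood of the observed sequence is P(data|H) = 0.816·0.816 = 0.66586 and P(data|¬H) = 0.259·0.259 = 0.067081.
Bayes: P(H|data) = 0.254·0.66586 / (0.254·0.66586 + 0.746·0.067081) = 0.16913/0.21917 = 0.7717.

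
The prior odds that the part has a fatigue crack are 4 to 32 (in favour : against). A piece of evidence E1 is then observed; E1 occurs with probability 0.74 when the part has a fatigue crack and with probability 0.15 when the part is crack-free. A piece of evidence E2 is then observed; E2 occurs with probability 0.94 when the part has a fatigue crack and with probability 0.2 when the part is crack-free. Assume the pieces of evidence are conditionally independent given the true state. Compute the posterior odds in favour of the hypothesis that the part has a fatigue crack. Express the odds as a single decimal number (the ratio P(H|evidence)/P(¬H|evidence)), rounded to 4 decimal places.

Prior odds = 4/32 = 0.12500. In log-odds, ln(0.12500) = -2.0794.
Add log likelihood ratios: ln(4.9333) + ln(4.7000) = 3.1436.
Posterior log-odds = 1.0641, so posterior odds = exp(1.0641) = 2.8983.

Posterior odds ≈ 2.8983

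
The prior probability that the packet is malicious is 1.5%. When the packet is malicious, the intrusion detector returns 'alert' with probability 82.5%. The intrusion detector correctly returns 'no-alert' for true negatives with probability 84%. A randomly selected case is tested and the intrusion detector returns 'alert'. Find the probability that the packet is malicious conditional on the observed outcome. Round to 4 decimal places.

Let H be the event that the packet is malicious. P(H) = 0.015, so P(¬H) = 0.985. With E the 'alert' result, P(E|H) = 0.825 and P(E|¬H) = 0.16.
P(E) = 0.825·0.015 + 0.16·0.985 = 0.012375 + 0.15760 = 0.16997.
By Bayes' theorem, P(H|E) = 0.012375 / 0.16997 = 0.0728.

P(H | E) ≈ 0.0728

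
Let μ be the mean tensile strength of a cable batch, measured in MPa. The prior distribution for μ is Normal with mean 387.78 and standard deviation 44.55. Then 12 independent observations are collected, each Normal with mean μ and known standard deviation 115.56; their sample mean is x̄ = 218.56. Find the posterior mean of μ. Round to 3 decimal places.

Posterior mean ≈ 279.355

With known σ, the Normal prior is conjugate. Weight on the data is w = (n/σ²)/(n/σ² + 1/τ₀²) = 0.00089860/(0.00089860+0.00050385) = 0.64073.
Posterior mean = w·x̄ + (1−w)·μ₀ = 0.64073·218.56 + 0.35927·387.78 = 279.355.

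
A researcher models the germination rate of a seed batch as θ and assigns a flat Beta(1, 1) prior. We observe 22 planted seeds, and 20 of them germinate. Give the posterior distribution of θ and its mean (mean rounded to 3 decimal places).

Posterior: Beta(21, 3); mean ≈ 0.875

Observing 20 successes and 2 failures updates Beta(1, 1) by adding the success and failure counts to the two shape parameters: α = 1+20 = 21, β = 1+2 = 3.
E[θ | data] = 21/(21+3) = 0.875.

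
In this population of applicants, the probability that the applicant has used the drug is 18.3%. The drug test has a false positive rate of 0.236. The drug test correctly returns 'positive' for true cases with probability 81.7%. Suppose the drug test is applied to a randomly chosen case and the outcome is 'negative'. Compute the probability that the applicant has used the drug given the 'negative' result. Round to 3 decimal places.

Write H for 'the applicant has used the drug'. Prior odds H:¬H = 0.183/0.817 = 0.22399. For the 'negative' outcome, the likelihood ratio is 0.183/0.764 = 0.23953.
Posterior odds = 0.22399 × 0.23953 = 0.053652, so P(H|E) = 0.053652/(1+0.053652) = 0.051.

P(H | E) ≈ 0.051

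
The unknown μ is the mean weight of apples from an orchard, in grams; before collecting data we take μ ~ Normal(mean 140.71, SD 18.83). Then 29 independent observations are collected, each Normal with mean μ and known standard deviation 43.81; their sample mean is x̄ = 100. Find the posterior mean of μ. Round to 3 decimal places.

Posterior mean ≈ 106.404

Prior precision 1/τ₀² = 1/18.83² = 0.00282033; data precision n/σ² = 29/43.81² = 0.0151095.
Posterior precision = 0.00282033 + 0.0151095 = 0.0179299.
Posterior mean = (0.00282033·140.71 + 0.0151095·100) / 0.0179299 = 106.404.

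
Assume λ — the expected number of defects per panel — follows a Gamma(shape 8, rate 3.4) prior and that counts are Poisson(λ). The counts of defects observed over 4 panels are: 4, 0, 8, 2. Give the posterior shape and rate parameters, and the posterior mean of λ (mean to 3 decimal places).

Posterior: Gamma(shape=22, rate=7.4); mean ≈ 2.973

The Poisson likelihood adds the total count to the shape and the number of exposure periods to the rate. Here ∑xᵢ = 14 and n = 4, so shape 8→22 and rate 3.4→7.4.
E[λ | data] = 22/7.4 = 2.973.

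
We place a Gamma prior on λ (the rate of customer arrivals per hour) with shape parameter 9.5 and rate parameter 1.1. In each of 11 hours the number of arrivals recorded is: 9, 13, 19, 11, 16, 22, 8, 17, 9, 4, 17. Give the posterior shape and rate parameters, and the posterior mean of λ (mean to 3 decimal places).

Posterior: Gamma(shape=154.5, rate=12.1); mean ≈ 12.769

The Poisson likelihood adds the total count to the shape and the number of exposure periods to the rate. Here ∑xᵢ = 145 and n = 11, so shape 9.5→154.5 and rate 1.1→12.1.
Posterior mean = shape/rate = 154.5/12.1 = 12.769.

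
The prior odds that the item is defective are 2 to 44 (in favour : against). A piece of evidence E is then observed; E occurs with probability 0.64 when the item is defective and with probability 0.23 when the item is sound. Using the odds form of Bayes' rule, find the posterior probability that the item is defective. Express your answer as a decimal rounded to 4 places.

Prior odds = 2/44 = 0.045455. In log-odds, ln(0.045455) = -3.0910.
Add log likelihood ratio: ln(2.7826) = 1.0234.
Posterior log-odds = -2.0677, so posterior odds = exp(-2.0677) = 0.12648. Converting, P(H|E) = 0.12648/1.1265 = 0.1123.

Posterior probability ≈ 0.1123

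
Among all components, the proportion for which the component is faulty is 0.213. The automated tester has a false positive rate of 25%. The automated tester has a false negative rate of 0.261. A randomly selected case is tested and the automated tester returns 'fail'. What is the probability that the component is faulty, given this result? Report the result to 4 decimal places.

P(H | E) ≈ 0.4445

Write H for 'the component is faulty'. Prior odds H:¬H = 0.213/0.787 = 0.27065. For the 'fail' outcome, the likelihood ratio is 0.739/0.25 = 2.9560.
Posterior odds = 0.27065 × 2.9560 = 0.80004, so P(H|E) = 0.80004/(1+0.80004) = 0.4445.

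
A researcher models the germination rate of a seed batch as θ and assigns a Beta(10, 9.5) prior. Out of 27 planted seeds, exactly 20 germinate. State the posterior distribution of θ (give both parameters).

Posterior: Beta(30, 16.5)

Observing 20 successes and 7 failures updates Beta(10, 9.5) by adding the success and failure counts to the two shape parameters: α = 10+20 = 30, β = 9.5+7 = 16.5.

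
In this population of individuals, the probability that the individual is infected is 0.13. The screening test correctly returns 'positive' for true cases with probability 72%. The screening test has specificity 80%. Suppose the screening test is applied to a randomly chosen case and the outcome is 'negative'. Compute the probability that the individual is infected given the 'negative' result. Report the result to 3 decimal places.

Let H be the event that the individual is infected. P(H) = 0.13, so P(¬H) = 0.87. With E the 'negative' result, P(E|H) = 0.28 and P(E|¬H) = 0.8.
P(E) = 0.28·0.13 + 0.8·0.87 = 0.036400 + 0.69600 = 0.73240.
By Bayes' theorem, P(H|E) = 0.036400 / 0.73240 = 0.050.

P(H | E) ≈ 0.050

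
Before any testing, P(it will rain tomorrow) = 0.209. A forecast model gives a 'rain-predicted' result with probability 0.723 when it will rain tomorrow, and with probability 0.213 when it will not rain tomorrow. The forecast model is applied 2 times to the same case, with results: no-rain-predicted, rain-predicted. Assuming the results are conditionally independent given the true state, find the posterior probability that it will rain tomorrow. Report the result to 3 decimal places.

Let H be the event that it will rain tomorrow; start with P(H) = 0.209. P('rain-predicted'|H) = 0.723, P('rain-predicted'|¬H) = 0.213.
Update on result 1 ('no-rain-predicted'): P(H) ← 0.277·0.2090 / (0.277·0.2090 + 0.787·0.7910) = 0.057893/0.68041 = 0.0851.
Update on result 2 ('rain-predicted'): P(H) ← 0.723·0.0851 / (0.723·0.0851 + 0.213·0.9149) = 0.061517/0.25639 = 0.2399.

Posterior P(H) ≈ 0.240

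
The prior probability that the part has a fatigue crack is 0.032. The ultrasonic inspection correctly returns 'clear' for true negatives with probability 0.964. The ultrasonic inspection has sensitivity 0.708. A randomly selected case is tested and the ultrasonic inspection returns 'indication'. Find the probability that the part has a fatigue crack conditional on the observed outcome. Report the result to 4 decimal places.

Let H be the event that the part has a fatigue crack. P(H) = 0.032, so P(¬H) = 0.968. With E the 'indication' result, P(E|H) = 0.708 and P(E|¬H) = 0.036.
P(E) = 0.708·0.032 + 0.036·0.968 = 0.022656 + 0.034848 = 0.057504.
By Bayes' theorem, P(H|E) = 0.022656 / 0.057504 = 0.3940.

P(H | E) ≈ 0.3940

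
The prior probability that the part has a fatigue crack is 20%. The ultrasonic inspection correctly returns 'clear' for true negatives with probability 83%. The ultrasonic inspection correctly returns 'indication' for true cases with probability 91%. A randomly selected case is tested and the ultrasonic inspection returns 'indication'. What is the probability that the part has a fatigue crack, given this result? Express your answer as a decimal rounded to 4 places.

Write H for 'the part has a fatigue crack'. Prior odds H:¬H = 0.2/0.8 = 0.25000. For the 'indication' outcome, the likelihood ratio is 0.91/0.17 = 5.3529.
Posterior odds = 0.25000 × 5.3529 = 1.3382, so P(H|E) = 1.3382/(1+1.3382) = 0.5723.

P(H | E) ≈ 0.5723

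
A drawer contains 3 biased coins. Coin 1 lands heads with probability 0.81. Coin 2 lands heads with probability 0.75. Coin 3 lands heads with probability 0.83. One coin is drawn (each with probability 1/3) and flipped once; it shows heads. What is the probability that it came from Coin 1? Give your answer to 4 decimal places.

Posterior probability ≈ 0.3389

P(heads|C1) = 0.81; P(heads|C2) = 0.75; P(heads|C3) = 0.83.
Prior × likelihood for each source: 0.333333·0.81=0.2700, 0.333333·0.75=0.2500, 0.333333·0.83=0.2767. Summing gives P(heads) = 0.79667.
P(Coin 1 | heads) = 0.2700 / 0.79667 = 0.3389.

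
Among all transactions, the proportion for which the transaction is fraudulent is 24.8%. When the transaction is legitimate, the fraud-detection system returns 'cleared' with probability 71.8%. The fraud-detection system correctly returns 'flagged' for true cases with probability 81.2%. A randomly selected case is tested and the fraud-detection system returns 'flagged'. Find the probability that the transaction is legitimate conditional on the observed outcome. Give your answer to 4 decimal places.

P(¬H | E) ≈ 0.5129

Let H be the event that the transaction is fraudulent. P(H) = 0.248, so P(¬H) = 0.752. With E the 'flagged' result, P(E|H) = 0.812 and P(E|¬H) = 0.282.
P(E) = 0.812·0.248 + 0.282·0.752 = 0.20138 + 0.21206 = 0.41344.
By Bayes' theorem, P(H|E) = 0.20138 / 0.41344 = 0.4871. Hence P(¬H|E) = 1 − 0.4871 = 0.5129.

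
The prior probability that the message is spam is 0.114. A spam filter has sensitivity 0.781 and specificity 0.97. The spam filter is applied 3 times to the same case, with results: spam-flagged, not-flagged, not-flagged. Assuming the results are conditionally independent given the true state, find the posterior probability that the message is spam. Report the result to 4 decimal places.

Posterior P(H) ≈ 0.1458

With H the event that the message is spam, the joint likelihood of the observed sequence is P(data|H) = 0.781·0.219·0.219 = 0.037458 and P(data|¬H) = 0.03·0.97·0.97 = 0.028227.
Bayes: P(H|data) = 0.114·0.037458 / (0.114·0.037458 + 0.886·0.028227) = 0.0042702/0.029279 = 0.1458.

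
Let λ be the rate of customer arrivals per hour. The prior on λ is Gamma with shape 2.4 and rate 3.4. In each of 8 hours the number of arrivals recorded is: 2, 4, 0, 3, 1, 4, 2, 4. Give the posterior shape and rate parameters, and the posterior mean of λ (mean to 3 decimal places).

Posterior: Gamma(shape=22.4, rate=11.4); mean ≈ 1.965

Total count ∑xᵢ = 20 over n = 8 hours.
Gamma is conjugate to the Poisson likelihood: posterior is Gamma(shape = 2.4+20 = 22.4, rate = 3.4+8 = 11.4).
Posterior mean = shape/rate = 22.4/11.4 = 1.965.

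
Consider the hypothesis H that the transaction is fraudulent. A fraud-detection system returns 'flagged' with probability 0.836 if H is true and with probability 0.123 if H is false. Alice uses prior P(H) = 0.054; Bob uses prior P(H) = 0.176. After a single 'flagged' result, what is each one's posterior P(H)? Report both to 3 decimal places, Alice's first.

P('+'|H) = 0.836, P('+'|¬H) = 0.123.
Alice: numerator 0.836·0.054 = 0.045144; evidence = 0.045144+0.123·0.946 = 0.16150; posterior = 0.280.
Bob: numerator 0.836·0.176 = 0.14714; evidence = 0.14714+0.123·0.824 = 0.24849; posterior = 0.592.

Alice: 0.280; Bob: 0.592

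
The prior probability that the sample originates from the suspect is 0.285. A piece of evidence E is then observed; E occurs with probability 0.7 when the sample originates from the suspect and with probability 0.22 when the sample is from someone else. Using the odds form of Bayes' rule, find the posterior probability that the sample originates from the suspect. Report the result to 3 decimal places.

Prior odds = 0.285/(1−0.285) = 0.39860. In log-odds, ln(0.39860) = -0.91979.
Add log likelihood ratio: ln(3.1818) = 1.1575.
Posterior log-odds = 0.23766, so posterior odds = exp(0.23766) = 1.2683. Converting, P(H|E) = 1.2683/2.2683 = 0.559.

Posterior probability ≈ 0.559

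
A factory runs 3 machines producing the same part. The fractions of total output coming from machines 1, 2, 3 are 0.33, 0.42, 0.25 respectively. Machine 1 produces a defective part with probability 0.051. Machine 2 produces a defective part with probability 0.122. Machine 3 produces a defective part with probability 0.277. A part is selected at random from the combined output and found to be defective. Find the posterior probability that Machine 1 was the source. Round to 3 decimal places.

Posterior probability ≈ 0.123

P(defective|M1) = 0.051; P(defective|M2) = 0.122; P(defective|M3) = 0.277.
Prior × likelihood for each source: 0.33·0.051=0.01683, 0.42·0.122=0.05124, 0.25·0.277=0.06925. Summing gives P(defective) = 0.13732.
P(Machine 1 | defective) = 0.01683 / 0.13732 = 0.123.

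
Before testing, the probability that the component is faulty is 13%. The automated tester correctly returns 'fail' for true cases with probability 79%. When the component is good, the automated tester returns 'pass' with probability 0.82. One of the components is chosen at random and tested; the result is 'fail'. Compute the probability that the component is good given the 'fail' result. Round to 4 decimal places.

P(¬H | E) ≈ 0.6039

Let H be the event that the component is faulty. P(H) = 0.13, so P(¬H) = 0.87. With E the 'fail' result, P(E|H) = 0.79 and P(E|¬H) = 0.18.
P(E) = 0.79·0.13 + 0.18·0.87 = 0.10270 + 0.15660 = 0.25930.
By Bayes' theorem, P(H|E) = 0.10270 / 0.25930 = 0.3961. Hence P(¬H|E) = 1 − 0.3961 = 0.6039.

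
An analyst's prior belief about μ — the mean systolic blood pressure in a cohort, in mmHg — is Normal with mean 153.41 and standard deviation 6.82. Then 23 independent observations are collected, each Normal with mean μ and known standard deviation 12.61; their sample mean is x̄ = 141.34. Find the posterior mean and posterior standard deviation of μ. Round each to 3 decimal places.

With known σ, the Normal prior is conjugate. Weight on the data is w = (n/σ²)/(n/σ² + 1/τ₀²) = 0.144643/(0.144643+0.0214996) = 0.87060.
Posterior mean = w·x̄ + (1−w)·μ₀ = 0.87060·141.34 + 0.12940·153.41 = 142.902. Posterior variance = 1/(0.144643+0.0214996) = 6.01892, so SD = 2.453.

Posterior mean ≈ 142.902; posterior SD ≈ 2.453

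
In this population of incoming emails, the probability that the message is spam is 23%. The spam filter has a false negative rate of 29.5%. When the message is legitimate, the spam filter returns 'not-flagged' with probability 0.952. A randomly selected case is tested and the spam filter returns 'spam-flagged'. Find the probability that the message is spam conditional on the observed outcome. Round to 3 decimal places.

P(H | E) ≈ 0.814

Let H be the event that the message is spam. P(H) = 0.23, so P(¬H) = 0.77. With E the 'spam-flagged' result, P(E|H) = 0.705 and P(E|¬H) = 0.048.
P(E) = 0.705·0.23 + 0.048·0.77 = 0.16215 + 0.036960 = 0.19911.
By Bayes' theorem, P(H|E) = 0.16215 / 0.19911 = 0.814.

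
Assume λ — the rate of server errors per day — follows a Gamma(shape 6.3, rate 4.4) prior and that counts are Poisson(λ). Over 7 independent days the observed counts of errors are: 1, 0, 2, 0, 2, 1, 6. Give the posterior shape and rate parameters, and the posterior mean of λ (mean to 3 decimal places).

Posterior: Gamma(shape=18.3, rate=11.4); mean ≈ 1.605

Total count ∑xᵢ = 12 over n = 7 days.
Gamma is conjugate to the Poisson likelihood: posterior is Gamma(shape = 6.3+12 = 18.3, rate = 4.4+7 = 11.4).
E[λ | data] = 18.3/11.4 = 1.605.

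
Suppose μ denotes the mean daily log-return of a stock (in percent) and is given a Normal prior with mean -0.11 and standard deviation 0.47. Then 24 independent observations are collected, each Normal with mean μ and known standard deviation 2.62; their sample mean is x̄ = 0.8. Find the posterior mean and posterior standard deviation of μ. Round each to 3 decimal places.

Posterior mean ≈ 0.287; posterior SD ≈ 0.353

With known σ, the Normal prior is conjugate. Weight on the data is w = (n/σ²)/(n/σ² + 1/τ₀²) = 3.49630/(3.49630+4.52694) = 0.43577.
Posterior mean = w·x̄ + (1−w)·μ₀ = 0.43577·0.8 + 0.56423·-0.11 = 0.287. Posterior variance = 1/(3.49630+4.52694) = 0.124638, so SD = 0.353.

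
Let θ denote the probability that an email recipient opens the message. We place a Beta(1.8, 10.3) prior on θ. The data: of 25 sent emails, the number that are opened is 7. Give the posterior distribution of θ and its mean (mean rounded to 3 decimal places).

The binomial likelihood is conjugate to the Beta prior: with 7 successes and 18 failures, the posterior is Beta(1.8+7, 10.3+18) = Beta(8.8, 28.3).
Posterior mean = α/(α+β) = 8.8/37.1 = 0.237.

Posterior: Beta(8.8, 28.3); mean ≈ 0.237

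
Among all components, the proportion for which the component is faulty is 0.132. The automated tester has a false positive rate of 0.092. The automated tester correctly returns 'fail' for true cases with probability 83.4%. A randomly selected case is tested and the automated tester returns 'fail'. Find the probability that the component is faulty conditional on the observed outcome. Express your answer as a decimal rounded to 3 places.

P(H | E) ≈ 0.580

Let H be the event that the component is faulty. P(H) = 0.132, so P(¬H) = 0.868. With E the 'fail' result, P(E|H) = 0.834 and P(E|¬H) = 0.092.
P(E) = 0.834·0.132 + 0.092·0.868 = 0.11009 + 0.079856 = 0.18994.
By Bayes' theorem, P(H|E) = 0.11009 / 0.18994 = 0.580.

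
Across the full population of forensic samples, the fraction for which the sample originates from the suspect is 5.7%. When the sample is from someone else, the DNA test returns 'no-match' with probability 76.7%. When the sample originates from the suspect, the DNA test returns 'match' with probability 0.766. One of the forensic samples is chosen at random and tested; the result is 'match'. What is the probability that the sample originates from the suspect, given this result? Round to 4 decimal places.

P(H | E) ≈ 0.1658

Let H be the event that the sample originates from the suspect. P(H) = 0.057, so P(¬H) = 0.943. With E the 'match' result, P(E|H) = 0.766 and P(E|¬H) = 0.233.
P(E) = 0.766·0.057 + 0.233·0.943 = 0.043662 + 0.21972 = 0.26338.
By Bayes' theorem, P(H|E) = 0.043662 / 0.26338 = 0.1658.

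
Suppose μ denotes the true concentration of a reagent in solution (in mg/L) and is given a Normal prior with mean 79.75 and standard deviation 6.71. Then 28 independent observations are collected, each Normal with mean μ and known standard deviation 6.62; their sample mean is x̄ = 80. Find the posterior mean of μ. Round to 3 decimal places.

Posterior mean ≈ 79.992

Prior precision 1/τ₀² = 1/6.71² = 0.0222103; data precision n/σ² = 28/6.62² = 0.638913.
Posterior precision = 0.0222103 + 0.638913 = 0.661124.
Posterior mean = (0.0222103·79.75 + 0.638913·80) / 0.661124 = 79.992.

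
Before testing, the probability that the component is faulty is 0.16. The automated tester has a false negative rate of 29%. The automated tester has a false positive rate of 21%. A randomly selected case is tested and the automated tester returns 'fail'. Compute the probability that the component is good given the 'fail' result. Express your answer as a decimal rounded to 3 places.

Let H be the event that the component is faulty. P(H) = 0.16, so P(¬H) = 0.84. With E the 'fail' result, P(E|H) = 0.71 and P(E|¬H) = 0.21.
P(E) = 0.71·0.16 + 0.21·0.84 = 0.11360 + 0.17640 = 0.29000.
By Bayes' theorem, P(H|E) = 0.11360 / 0.29000 = 0.392. Hence P(¬H|E) = 1 − 0.392 = 0.608.

P(¬H | E) ≈ 0.608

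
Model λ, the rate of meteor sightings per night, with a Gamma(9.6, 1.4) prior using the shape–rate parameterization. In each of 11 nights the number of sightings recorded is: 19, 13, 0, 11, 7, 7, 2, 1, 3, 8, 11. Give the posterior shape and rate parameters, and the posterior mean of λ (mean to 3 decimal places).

Total count ∑xᵢ = 82 over n = 11 nights.
Gamma is conjugate to the Poisson likelihood: posterior is Gamma(shape = 9.6+82 = 91.6, rate = 1.4+11 = 12.4).
E[λ | data] = 91.6/12.4 = 7.387.

Posterior: Gamma(shape=91.6, rate=12.4); mean ≈ 7.387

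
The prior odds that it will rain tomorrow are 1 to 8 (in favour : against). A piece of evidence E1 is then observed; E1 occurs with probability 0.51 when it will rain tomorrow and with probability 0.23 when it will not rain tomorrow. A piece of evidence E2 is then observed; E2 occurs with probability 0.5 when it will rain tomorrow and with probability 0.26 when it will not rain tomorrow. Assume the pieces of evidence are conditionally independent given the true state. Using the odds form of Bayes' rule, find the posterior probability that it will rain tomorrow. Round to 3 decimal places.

Posterior probability ≈ 0.348

Prior odds = 1/8 = 0.12500. In log-odds, ln(0.12500) = -2.0794.
Add log likelihood ratios: ln(2.2174) + ln(1.9231) = 1.4503.
Posterior log-odds = -0.62918, so posterior odds = exp(-0.62918) = 0.53303. Converting, P(H|E) = 0.53303/1.5330 = 0.348.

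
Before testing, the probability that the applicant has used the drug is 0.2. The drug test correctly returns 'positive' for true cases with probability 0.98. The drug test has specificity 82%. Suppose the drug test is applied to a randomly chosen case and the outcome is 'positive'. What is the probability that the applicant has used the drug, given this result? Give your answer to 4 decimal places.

Write H for 'the applicant has used the drug'. Prior odds H:¬H = 0.2/0.8 = 0.25000. For the 'positive' outcome, the likelihood ratio is 0.98/0.18 = 5.4444.
Posterior odds = 0.25000 × 5.4444 = 1.3611, so P(H|E) = 1.3611/(1+1.3611) = 0.5765.

P(H | E) ≈ 0.5765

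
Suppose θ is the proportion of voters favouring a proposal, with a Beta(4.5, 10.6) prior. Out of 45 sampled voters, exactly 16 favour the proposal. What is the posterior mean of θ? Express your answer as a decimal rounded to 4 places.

Observing 16 successes and 29 failures updates Beta(4.5, 10.6) by adding the success and failure counts to the two shape parameters: α = 4.5+16 = 20.5, β = 10.6+29 = 39.6.
E[θ | data] = 20.5/(20.5+39.6) = 0.3411.

Posterior mean ≈ 0.3411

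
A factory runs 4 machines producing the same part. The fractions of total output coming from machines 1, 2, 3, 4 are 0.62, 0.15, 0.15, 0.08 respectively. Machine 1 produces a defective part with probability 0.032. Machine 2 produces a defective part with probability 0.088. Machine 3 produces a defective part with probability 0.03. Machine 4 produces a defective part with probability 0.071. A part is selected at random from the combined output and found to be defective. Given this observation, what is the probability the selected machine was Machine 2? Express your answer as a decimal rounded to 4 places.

Tabulate prior·likelihood by source: [1] prior 0.62, lik 0.032, product 0.01984; [2] prior 0.15, lik 0.088, product 0.01320; [3] prior 0.15, lik 0.03, product 0.004500; [4] prior 0.08, lik 0.071, product 0.005680.
Normalizing constant = 0.043220; the posterior for Machine 2 is its product over the sum, 0.01320/0.043220 = 0.3054.

Posterior probability ≈ 0.3054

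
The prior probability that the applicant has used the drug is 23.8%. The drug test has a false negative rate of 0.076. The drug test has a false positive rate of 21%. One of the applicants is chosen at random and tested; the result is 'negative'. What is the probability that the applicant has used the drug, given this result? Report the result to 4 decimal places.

Write H for 'the applicant has used the drug'. Prior odds H:¬H = 0.238/0.762 = 0.31234. For the 'negative' outcome, the likelihood ratio is 0.076/0.79 = 0.096203.
Posterior odds = 0.31234 × 0.096203 = 0.030048, so P(H|E) = 0.030048/(1+0.030048) = 0.0292.

P(H | E) ≈ 0.0292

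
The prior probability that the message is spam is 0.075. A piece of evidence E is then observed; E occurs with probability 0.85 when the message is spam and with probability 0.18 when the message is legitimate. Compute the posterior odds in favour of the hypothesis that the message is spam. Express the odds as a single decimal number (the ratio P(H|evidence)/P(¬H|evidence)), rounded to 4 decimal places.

Prior odds = 0.075/(1−0.075) = 0.081081. In log-odds, ln(0.081081) = -2.5123.
Add log likelihood ratio: ln(4.7222) = 1.5523.
Posterior log-odds = -0.96003, so posterior odds = exp(-0.96003) = 0.38288.

Posterior odds ≈ 0.3829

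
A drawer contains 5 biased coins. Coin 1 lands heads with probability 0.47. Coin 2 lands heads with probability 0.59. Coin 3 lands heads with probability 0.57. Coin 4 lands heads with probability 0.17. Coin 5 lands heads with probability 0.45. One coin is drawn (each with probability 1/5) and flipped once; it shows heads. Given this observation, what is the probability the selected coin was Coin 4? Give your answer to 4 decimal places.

P(heads|C1) = 0.47; P(heads|C2) = 0.59; P(heads|C3) = 0.57; P(heads|C4) = 0.17; P(heads|C5) = 0.45.
Prior × likelihood for each source: 0.2·0.47=0.09400, 0.2·0.59=0.1180, 0.2·0.57=0.1140, 0.2·0.17=0.03400, 0.2·0.45=0.09000. Summing gives P(heads) = 0.45000.
P(Coin 4 | heads) = 0.03400 / 0.45000 = 0.0756.

Posterior probability ≈ 0.0756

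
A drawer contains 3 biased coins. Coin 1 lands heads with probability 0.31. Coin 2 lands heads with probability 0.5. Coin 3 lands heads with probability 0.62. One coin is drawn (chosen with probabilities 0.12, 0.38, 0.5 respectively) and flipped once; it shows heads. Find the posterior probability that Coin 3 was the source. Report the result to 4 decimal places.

Tabulate prior·likelihood by source: [1] prior 0.12, lik 0.31, product 0.03720; [2] prior 0.38, lik 0.5, product 0.1900; [3] prior 0.5, lik 0.62, product 0.3100.
Normalizing constant = 0.53720; the posterior for Coin 3 is its product over the sum, 0.3100/0.53720 = 0.5771.

Posterior probability ≈ 0.5771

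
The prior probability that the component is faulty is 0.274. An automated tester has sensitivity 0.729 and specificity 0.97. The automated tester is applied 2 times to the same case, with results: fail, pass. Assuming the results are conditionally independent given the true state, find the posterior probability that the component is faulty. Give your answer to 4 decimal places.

Posterior P(H) ≈ 0.7193

Let H be the event that the component is faulty; start with P(H) = 0.274. P('fail'|H) = 0.729, P('fail'|¬H) = 0.03.
Update on result 1 ('fail'): P(H) ← 0.729·0.2740 / (0.729·0.2740 + 0.03·0.7260) = 0.19975/0.22153 = 0.9017.
Update on result 2 ('pass'): P(H) ← 0.271·0.9017 / (0.271·0.9017 + 0.97·0.0983) = 0.24436/0.33972 = 0.7193.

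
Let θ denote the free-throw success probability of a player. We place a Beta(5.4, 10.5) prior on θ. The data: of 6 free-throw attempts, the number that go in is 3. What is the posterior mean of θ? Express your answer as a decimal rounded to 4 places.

Posterior mean ≈ 0.3836

The binomial likelihood is conjugate to the Beta prior: with 3 successes and 3 failures, the posterior is Beta(5.4+3, 10.5+3) = Beta(8.4, 13.5).
Posterior mean = α/(α+β) = 8.4/21.9 = 0.3836.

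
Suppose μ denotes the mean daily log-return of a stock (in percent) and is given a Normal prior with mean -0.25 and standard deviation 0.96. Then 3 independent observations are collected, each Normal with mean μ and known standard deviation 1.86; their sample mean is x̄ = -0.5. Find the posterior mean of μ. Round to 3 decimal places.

Posterior mean ≈ -0.361

With known σ, the Normal prior is conjugate. Weight on the data is w = (n/σ²)/(n/σ² + 1/τ₀²) = 0.867152/(0.867152+1.08507) = 0.44419.
Posterior mean = w·x̄ + (1−w)·μ₀ = 0.44419·-0.5 + 0.55581·-0.25 = -0.361.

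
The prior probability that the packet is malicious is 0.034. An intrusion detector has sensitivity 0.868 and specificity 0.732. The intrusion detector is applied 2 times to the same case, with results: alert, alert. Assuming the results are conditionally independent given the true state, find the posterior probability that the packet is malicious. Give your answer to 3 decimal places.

Let H be the event that the packet is malicious; start with P(H) = 0.034. P('alert'|H) = 0.868, P('alert'|¬H) = 0.268.
Update on result 1 ('alert'): P(H) ← 0.868·0.0340 / (0.868·0.0340 + 0.268·0.9660) = 0.029512/0.28840 = 0.1023.
Update on result 2 ('alert'): P(H) ← 0.868·0.1023 / (0.868·0.1023 + 0.268·0.8977) = 0.088823/0.32940 = 0.2697.

Posterior P(H) ≈ 0.270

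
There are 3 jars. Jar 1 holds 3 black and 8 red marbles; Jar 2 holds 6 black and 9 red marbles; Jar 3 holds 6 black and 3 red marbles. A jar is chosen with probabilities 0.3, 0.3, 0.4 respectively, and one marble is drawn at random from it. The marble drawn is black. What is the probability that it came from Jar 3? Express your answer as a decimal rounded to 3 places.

Posterior probability ≈ 0.569

Tabulate prior·likelihood by source: [1] prior 0.3, lik 0.2727, product 0.08182; [2] prior 0.3, lik 0.4, product 0.1200; [3] prior 0.4, lik 0.6667, product 0.2667.
Normalizing constant = 0.46848; the posterior for Jar 3 is its product over the sum, 0.2667/0.46848 = 0.569.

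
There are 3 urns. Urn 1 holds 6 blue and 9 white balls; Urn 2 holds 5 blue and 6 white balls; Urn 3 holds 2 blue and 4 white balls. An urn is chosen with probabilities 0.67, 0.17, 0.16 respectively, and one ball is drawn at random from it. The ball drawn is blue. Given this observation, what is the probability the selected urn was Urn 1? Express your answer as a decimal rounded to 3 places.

Posterior probability ≈ 0.672

Tabulate prior·likelihood by source: [1] prior 0.67, lik 0.4, product 0.2680; [2] prior 0.17, lik 0.4545, product 0.07727; [3] prior 0.16, lik 0.3333, product 0.05333.
Normalizing constant = 0.39861; the posterior for Urn 1 is its product over the sum, 0.2680/0.39861 = 0.672.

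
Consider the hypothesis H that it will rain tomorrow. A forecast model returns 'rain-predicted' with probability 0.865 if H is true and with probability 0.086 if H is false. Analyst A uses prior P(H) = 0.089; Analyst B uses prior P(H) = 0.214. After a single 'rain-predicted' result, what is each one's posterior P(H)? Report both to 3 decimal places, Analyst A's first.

P('+'|H) = 0.865, P('+'|¬H) = 0.086.
Analyst A: numerator 0.865·0.089 = 0.076985; evidence = 0.076985+0.086·0.911 = 0.15533; posterior = 0.496.
Analyst B: numerator 0.865·0.214 = 0.18511; evidence = 0.18511+0.086·0.786 = 0.25271; posterior = 0.733.

Analyst A: 0.496; Analyst B: 0.733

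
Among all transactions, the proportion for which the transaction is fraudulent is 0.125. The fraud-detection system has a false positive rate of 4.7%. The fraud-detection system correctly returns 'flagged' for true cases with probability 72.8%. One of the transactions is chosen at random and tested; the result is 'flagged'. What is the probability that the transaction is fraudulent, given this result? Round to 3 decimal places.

Write H for 'the transaction is fraudulent'. Prior odds H:¬H = 0.125/0.875 = 0.14286. For the 'flagged' outcome, the likelihood ratio is 0.728/0.047 = 15.489.
Posterior odds = 0.14286 × 15.489 = 2.2128, so P(H|E) = 2.2128/(1+2.2128) = 0.689.

P(H | E) ≈ 0.689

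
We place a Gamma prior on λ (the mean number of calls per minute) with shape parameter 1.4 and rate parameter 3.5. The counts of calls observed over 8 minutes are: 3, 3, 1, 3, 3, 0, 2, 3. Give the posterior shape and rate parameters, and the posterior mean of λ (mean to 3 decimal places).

The Poisson likelihood adds the total count to the shape and the number of exposure periods to the rate. Here ∑xᵢ = 18 and n = 8, so shape 1.4→19.4 and rate 3.5→11.5.
E[λ | data] = 19.4/11.5 = 1.687.

Posterior: Gamma(shape=19.4, rate=11.5); mean ≈ 1.687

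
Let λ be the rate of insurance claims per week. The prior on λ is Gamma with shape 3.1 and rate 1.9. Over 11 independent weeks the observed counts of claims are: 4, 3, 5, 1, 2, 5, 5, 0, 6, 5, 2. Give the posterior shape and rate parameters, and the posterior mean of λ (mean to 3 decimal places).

The Poisson likelihood adds the total count to the shape and the number of exposure periods to the rate. Here ∑xᵢ = 38 and n = 11, so shape 3.1→41.1 and rate 1.9→12.9.
Posterior mean = shape/rate = 41.1/12.9 = 3.186.

Posterior: Gamma(shape=41.1, rate=12.9); mean ≈ 3.186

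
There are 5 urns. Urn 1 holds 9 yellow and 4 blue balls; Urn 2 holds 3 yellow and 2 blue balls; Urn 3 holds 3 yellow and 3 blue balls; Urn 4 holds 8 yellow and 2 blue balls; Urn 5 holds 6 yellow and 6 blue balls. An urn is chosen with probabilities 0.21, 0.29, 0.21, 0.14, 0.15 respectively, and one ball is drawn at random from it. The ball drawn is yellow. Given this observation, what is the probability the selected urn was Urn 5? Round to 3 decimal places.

P(yellow|Urn 1) = 0.6923; P(yellow|Urn 2) = 0.6; P(yellow|Urn 3) = 0.5; P(yellow|Urn 4) = 0.8; P(yellow|Urn 5) = 0.5.
Prior × likelihood for each source: 0.21·0.6923=0.1454, 0.29·0.6=0.1740, 0.21·0.5=0.1050, 0.14·0.8=0.1120, 0.15·0.5=0.07500. Summing gives P(yellow) = 0.61138.
P(Urn 5 | yellow) = 0.07500 / 0.61138 = 0.123.

Posterior probability ≈ 0.123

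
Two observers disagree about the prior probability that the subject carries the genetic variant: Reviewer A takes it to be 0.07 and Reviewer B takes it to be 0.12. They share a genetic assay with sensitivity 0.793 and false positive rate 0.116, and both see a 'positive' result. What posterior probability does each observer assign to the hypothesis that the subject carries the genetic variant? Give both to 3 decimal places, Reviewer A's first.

Reviewer A: 0.340; Reviewer B: 0.482

The likelihood ratio for a 'positive' result is 0.793/0.116 = 6.8362.
Reviewer A: prior odds 0.07/0.93 = 0.075269; posterior odds 0.51455; posterior probability 0.340.
Reviewer B: prior odds 0.12/0.88 = 0.13636; posterior odds 0.93221; posterior probability 0.482.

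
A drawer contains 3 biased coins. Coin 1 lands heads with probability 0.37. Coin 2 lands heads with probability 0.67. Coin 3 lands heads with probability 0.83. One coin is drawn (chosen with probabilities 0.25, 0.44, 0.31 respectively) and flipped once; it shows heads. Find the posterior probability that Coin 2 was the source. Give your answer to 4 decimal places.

P(heads|C1) = 0.37; P(heads|C2) = 0.67; P(heads|C3) = 0.83.
Prior × likelihood for each source: 0.25·0.37=0.09250, 0.44·0.67=0.2948, 0.31·0.83=0.2573. Summing gives P(heads) = 0.64460.
P(Coin 2 | heads) = 0.2948 / 0.64460 = 0.4573.

Posterior probability ≈ 0.4573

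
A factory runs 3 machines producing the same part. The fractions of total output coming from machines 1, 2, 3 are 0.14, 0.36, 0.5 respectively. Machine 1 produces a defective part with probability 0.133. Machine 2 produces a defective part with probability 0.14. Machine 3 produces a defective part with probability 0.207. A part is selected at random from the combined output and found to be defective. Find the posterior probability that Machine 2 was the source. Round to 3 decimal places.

Posterior probability ≈ 0.292

Tabulate prior·likelihood by source: [1] prior 0.14, lik 0.133, product 0.01862; [2] prior 0.36, lik 0.14, product 0.05040; [3] prior 0.5, lik 0.207, product 0.1035.
Normalizing constant = 0.17252; the posterior for Machine 2 is its product over the sum, 0.05040/0.17252 = 0.292.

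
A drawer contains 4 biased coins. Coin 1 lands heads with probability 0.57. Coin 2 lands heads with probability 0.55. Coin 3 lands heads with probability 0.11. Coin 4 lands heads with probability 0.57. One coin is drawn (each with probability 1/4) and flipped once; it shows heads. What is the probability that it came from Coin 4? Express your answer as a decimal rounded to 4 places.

Tabulate prior·likelihood by source: [1] prior 0.25, lik 0.57, product 0.1425; [2] prior 0.25, lik 0.55, product 0.1375; [3] prior 0.25, lik 0.11, product 0.02750; [4] prior 0.25, lik 0.57, product 0.1425.
Normalizing constant = 0.45000; the posterior for Coin 4 is its product over the sum, 0.1425/0.45000 = 0.3167.

Posterior probability ≈ 0.3167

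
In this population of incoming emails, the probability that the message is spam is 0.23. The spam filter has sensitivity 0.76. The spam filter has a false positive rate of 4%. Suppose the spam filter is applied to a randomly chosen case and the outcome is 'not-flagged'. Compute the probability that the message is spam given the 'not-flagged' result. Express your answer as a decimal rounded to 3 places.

P(H | E) ≈ 0.069

Write H for 'the message is spam'. Prior odds H:¬H = 0.23/0.77 = 0.29870. For the 'not-flagged' outcome, the likelihood ratio is 0.24/0.96 = 0.25000.
Posterior odds = 0.29870 × 0.25000 = 0.074675, so P(H|E) = 0.074675/(1+0.074675) = 0.069.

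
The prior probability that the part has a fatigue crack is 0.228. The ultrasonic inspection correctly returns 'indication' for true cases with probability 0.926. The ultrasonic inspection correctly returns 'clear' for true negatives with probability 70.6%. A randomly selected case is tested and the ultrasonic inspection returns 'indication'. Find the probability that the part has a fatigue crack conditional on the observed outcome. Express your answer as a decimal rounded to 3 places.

Write H for 'the part has a fatigue crack'. Prior odds H:¬H = 0.228/0.772 = 0.29534. For the 'indication' outcome, the likelihood ratio is 0.926/0.294 = 3.1497.
Posterior odds = 0.29534 × 3.1497 = 0.93021, so P(H|E) = 0.93021/(1+0.93021) = 0.482.

P(H | E) ≈ 0.482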